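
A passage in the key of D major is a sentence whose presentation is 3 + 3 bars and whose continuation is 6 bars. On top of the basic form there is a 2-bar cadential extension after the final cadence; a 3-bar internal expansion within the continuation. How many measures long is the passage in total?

Basic sentence: 3 + 3 + 6 = 12 bars.
12 (basic form) + 2 (cadential extension) + 3 (internal expansion) = 17.

17 measures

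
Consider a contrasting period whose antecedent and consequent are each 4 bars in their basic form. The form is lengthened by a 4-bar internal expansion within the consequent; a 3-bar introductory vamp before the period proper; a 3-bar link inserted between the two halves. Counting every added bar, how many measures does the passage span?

18 measures

Basic contrasting period: 4 + 4 = 8 bars.
8 (basic form) + 4 (internal expansion) + 3 (introduction) + 3 (link) = 18.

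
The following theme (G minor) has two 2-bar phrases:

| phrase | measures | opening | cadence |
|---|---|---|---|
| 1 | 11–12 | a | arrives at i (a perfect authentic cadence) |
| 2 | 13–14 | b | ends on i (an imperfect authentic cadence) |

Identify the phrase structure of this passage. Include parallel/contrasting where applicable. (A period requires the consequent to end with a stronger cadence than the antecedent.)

The second phrase closes with an imperfect authentic cadence, which is not stronger than the first phrase's perfect authentic cadence; without a weak→strong cadential pair there is no antecedent–consequent relationship, so this is a phrase group rather than a period.

phrase group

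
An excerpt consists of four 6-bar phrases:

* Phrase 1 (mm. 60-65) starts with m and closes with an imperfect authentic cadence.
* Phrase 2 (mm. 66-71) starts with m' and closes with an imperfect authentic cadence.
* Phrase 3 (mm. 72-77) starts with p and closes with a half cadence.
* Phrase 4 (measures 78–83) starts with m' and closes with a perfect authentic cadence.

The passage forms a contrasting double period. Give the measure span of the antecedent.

measures 60–71

In a double period the four phrases pair into a large antecedent (phrases 1–2, ending imperfect authentic cadence) and a large consequent (phrases 3–4, ending perfect authentic cadence). The antecedent spans bars 60–71.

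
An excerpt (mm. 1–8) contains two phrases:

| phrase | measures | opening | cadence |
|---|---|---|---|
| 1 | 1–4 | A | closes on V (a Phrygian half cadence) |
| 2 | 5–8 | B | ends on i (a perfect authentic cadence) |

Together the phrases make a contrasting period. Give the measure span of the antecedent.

The phrase ending with the weaker cadence (Phrygian half cadence) is the antecedent; the one ending more conclusively (perfect authentic cadence) is the consequent. The antecedent is measures 1–4.

measures 1–4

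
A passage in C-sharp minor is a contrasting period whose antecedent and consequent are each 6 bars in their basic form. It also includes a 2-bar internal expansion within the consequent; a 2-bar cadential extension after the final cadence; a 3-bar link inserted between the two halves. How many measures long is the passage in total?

Basic contrasting period: 6 + 6 = 12 bars.
12 (basic form) + 2 (internal expansion) + 2 (cadential extension) + 3 (link) = 19.

19 measures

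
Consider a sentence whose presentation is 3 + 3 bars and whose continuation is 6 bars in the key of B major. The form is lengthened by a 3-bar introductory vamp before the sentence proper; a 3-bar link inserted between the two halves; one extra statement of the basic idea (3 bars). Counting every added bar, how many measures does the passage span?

Basic sentence: 3 + 3 + 6 = 12 bars.
12 (basic form) + 3 (introduction) + 3 (link) + 3 (extra statement) = 21.

21 measures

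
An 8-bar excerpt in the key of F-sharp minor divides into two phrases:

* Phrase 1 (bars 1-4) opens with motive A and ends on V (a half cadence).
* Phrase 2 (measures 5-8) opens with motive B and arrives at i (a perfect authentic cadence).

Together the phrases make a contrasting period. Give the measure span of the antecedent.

The phrase ending with the weaker cadence (half cadence) is the antecedent; the one ending more conclusively (perfect authentic cadence) is the consequent. The antecedent is measures 1–4.

measures 1–4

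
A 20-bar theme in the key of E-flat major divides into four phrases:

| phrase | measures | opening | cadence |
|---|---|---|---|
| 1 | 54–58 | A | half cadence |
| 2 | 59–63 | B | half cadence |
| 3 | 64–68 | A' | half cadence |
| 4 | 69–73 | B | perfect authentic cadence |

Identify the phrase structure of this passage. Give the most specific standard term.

parallel double period

Four phrases in two halves: the first half (bars 54–63) ends with a half cadence, the second (mm. 64–73) with a perfect authentic cadence — a large antecedent–consequent pair, i.e. a double period.
Phrase 3 begins with the same material as phrase 1, making it parallel.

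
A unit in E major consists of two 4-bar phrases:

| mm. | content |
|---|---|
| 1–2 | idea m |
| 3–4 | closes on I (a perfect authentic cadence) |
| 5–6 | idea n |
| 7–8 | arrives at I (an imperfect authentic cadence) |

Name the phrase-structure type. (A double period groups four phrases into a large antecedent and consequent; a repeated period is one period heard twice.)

The second phrase closes with an imperfect authentic cadence, which is not stronger than the first phrase's perfect authentic cadence; without a weak→strong cadential pair there is no antecedent–consequent relationship, so this is a phrase group rather than a period.

phrase group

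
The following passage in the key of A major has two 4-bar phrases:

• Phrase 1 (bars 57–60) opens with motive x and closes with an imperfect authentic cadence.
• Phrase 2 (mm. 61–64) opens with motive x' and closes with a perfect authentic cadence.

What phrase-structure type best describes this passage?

Phrase 1 ends with an imperfect authentic cadence (weaker) and phrase 2 with a perfect authentic cadence (stronger): antecedent + consequent = a period.
The two phrases open with the same material (x / x'), so the period is parallel.

parallel period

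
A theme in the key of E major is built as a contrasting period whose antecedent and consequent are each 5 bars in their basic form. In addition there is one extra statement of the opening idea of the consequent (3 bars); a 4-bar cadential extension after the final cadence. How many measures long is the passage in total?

Basic contrasting period: 5 + 5 = 10 bars.
10 (basic form) + 3 (extra statement) + 4 (cadential extension) = 17.

17 measures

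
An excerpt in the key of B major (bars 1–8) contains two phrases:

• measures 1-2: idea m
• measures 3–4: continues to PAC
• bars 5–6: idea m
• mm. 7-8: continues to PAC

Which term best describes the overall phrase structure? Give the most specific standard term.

repeated phrase

Both phrases have the same opening (m) and the same cadence (perfect authentic cadence): the second is a restatement, not a consequent, so this is a repeated phrase rather than a period.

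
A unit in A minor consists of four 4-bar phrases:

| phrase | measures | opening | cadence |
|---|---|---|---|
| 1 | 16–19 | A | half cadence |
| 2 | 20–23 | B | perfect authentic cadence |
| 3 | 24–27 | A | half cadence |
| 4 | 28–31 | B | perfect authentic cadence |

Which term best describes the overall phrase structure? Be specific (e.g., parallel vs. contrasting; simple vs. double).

The cadence pattern HC–PAC–HC–PAC is weak–strong twice, and phrases 3–4 restate phrases 1–2: a period heard twice, not a double period (which would end weakly at phrase 2).

repeated period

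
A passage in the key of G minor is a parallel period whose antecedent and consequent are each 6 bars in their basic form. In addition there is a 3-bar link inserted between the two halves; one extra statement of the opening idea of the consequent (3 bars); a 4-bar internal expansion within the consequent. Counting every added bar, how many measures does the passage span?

Basic parallel period: 6 + 6 = 12 bars.
12 (basic form) + 3 (link) + 3 (extra statement) + 4 (internal expansion) = 22.

22 measures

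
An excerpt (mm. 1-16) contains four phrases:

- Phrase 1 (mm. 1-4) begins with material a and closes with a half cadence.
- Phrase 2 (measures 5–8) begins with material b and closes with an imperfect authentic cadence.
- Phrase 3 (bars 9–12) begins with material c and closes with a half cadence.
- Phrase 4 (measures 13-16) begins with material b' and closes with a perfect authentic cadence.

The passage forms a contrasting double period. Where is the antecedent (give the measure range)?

measures 1–8

In a double period the four phrases pair into a large antecedent (phrases 1–2, ending imperfect authentic cadence) and a large consequent (phrases 3–4, ending perfect authentic cadence). The antecedent spans mm. 1–8.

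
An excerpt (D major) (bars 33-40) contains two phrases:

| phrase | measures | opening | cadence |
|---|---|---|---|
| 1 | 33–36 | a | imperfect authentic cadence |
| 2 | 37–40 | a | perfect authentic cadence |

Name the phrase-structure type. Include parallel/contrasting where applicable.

Phrase 1 ends with an imperfect authentic cadence (weaker) and phrase 2 with a perfect authentic cadence (stronger): antecedent + consequent = a period.
The two phrases open with the same material (a / a), so the period is parallel.

parallel period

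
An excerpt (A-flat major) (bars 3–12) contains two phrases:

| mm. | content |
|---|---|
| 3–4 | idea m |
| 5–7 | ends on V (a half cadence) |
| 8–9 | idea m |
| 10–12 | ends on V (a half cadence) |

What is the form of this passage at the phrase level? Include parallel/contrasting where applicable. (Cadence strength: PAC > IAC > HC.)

repeated phrase

Both phrases have the same opening (m) and the same cadence (half cadence): the second is a restatement, not a consequent, so this is a repeated phrase rather than a period.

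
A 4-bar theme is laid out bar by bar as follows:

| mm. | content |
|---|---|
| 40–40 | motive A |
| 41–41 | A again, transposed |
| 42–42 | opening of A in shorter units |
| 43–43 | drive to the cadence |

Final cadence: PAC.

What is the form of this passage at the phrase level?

sentence

Basic idea (m. 40) + its repetition (measure 41) form the presentation; fragmentation and cadence (bars 42–43) form the continuation — the 4-bar whole is a sentence.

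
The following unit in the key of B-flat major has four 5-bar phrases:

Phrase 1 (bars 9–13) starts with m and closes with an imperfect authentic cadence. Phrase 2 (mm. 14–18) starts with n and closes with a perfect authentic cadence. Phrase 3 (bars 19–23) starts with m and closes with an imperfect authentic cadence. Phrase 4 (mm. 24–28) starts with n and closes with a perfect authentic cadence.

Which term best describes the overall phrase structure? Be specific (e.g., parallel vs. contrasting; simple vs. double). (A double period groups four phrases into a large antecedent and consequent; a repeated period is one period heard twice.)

repeated period

The cadence pattern IAC–PAC–IAC–PAC is weak–strong twice, and phrases 3–4 restate phrases 1–2: a period heard twice, not a double period (which would end weakly at phrase 2).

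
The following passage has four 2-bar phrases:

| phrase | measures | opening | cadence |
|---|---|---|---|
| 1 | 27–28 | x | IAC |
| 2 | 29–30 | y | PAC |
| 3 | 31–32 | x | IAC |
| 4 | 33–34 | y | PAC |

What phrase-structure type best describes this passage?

repeated period

The cadence pattern IAC–PAC–IAC–PAC is weak–strong twice, and phrases 3–4 restate phrases 1–2: a period heard twice, not a double period (which would end weakly at phrase 2).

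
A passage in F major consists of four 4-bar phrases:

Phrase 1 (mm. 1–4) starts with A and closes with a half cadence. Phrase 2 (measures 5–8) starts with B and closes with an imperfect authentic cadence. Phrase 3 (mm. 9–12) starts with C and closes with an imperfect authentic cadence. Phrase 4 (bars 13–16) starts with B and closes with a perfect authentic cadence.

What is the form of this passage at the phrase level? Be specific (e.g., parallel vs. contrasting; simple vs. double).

contrasting double period

Four phrases in two halves: the first half (measures 1–8) ends with an imperfect authentic cadence, the second (mm. 9–16) with a perfect authentic cadence — a large antecedent–consequent pair, i.e. a double period.
Phrase 3 begins with different material from phrase 1, making it contrasting.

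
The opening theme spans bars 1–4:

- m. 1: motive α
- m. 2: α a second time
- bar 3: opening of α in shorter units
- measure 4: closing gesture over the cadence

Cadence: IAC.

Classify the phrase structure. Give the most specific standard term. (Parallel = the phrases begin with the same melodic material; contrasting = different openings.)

sentence

Basic idea (bar 1) + its repetition (m. 2) form the presentation; fragmentation and cadence (mm. 3-4) form the continuation — the 4-bar whole is a sentence.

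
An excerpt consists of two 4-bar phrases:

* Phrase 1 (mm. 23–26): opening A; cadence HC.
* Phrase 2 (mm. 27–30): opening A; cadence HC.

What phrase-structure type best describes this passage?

Both phrases have the same opening (A) and the same cadence (half cadence): the second is a restatement, not a consequent, so this is a repeated phrase rather than a period.

repeated phrase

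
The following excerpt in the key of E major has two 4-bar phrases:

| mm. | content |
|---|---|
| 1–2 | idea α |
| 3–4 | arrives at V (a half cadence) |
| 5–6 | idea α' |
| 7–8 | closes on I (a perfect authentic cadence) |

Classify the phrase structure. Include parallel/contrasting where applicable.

Phrase 1 ends with a half cadence (weaker) and phrase 2 with a perfect authentic cadence (stronger): antecedent + consequent = a period.
The two phrases open with the same material (α / α'), so the period is parallel.

parallel period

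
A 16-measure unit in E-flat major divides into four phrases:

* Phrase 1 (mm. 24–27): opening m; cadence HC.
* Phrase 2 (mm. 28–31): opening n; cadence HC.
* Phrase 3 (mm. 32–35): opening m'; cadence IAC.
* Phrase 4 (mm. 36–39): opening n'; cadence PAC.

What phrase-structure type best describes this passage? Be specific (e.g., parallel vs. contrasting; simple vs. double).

Four phrases in two halves: the first half (mm. 24–31) ends with a half cadence, the second (mm. 32–39) with a perfect authentic cadence — a large antecedent–consequent pair, i.e. a double period.
Phrase 3 begins with the same material as phrase 1, making it parallel.

parallel double period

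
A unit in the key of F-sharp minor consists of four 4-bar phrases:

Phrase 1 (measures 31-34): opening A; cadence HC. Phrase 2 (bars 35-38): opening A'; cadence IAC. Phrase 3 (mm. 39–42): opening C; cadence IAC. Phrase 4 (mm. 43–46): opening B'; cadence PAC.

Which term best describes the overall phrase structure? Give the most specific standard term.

Four phrases in two halves: the first half (mm. 31–38) ends with an imperfect authentic cadence, the second (bars 39-46) with a perfect authentic cadence — a large antecedent–consequent pair, i.e. a double period.
Phrase 3 begins with different material from phrase 1, making it contrasting.

contrasting double period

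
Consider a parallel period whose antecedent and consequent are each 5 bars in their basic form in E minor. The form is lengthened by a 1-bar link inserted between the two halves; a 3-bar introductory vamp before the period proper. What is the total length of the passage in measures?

14 measures

Basic parallel period: 5 + 5 = 10 bars.
10 (basic form) + 1 (link) + 3 (introduction) = 14.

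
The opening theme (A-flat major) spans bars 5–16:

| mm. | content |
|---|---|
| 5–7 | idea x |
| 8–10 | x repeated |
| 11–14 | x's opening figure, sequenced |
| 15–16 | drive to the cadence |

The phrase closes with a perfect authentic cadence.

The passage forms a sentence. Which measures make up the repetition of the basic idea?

The presentation of a sentence is the basic idea (mm. 5–7) plus its repetition (bars 8–10); the repetition of the basic idea is therefore mm. 8–10.

measures 8–10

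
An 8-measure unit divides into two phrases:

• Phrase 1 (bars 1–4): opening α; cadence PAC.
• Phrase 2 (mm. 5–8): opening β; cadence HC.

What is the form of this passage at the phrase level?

phrase group

The second phrase closes with a half cadence, which is not stronger than the first phrase's perfect authentic cadence; without a weak→strong cadential pair there is no antecedent–consequent relationship, so this is a phrase group rather than a period.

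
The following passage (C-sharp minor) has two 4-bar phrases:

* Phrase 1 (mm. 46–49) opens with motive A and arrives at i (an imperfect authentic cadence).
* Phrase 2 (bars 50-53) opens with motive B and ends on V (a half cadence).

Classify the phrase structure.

phrase group

The second phrase closes with a half cadence, which is not stronger than the first phrase's imperfect authentic cadence; without a weak→strong cadential pair there is no antecedent–consequent relationship, so this is a phrase group rather than a period.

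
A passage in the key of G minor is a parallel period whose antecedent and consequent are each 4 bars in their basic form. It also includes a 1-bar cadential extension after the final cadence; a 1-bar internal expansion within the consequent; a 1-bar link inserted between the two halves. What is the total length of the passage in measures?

Basic parallel period: 4 + 4 = 8 bars.
8 (basic form) + 1 (cadential extension) + 1 (internal expansion) + 1 (link) = 11.

11 measures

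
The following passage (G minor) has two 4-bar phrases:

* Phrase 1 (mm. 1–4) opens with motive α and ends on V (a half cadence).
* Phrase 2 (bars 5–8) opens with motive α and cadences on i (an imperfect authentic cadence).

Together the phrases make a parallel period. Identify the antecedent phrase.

phrase 1

The phrase ending with the weaker cadence (half cadence) is the antecedent; the one ending more conclusively (imperfect authentic cadence) is the consequent. The antecedent is phrase 1.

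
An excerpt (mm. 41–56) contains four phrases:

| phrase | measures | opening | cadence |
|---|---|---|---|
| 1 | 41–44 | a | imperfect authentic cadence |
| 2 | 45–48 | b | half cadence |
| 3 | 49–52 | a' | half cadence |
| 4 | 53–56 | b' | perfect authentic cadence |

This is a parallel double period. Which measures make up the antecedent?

measures 41–48

In a double period the first pair of phrases (ending half cadence) is the large antecedent and the second pair (ending perfect authentic cadence) is the large consequent; the antecedent is measures 41–48.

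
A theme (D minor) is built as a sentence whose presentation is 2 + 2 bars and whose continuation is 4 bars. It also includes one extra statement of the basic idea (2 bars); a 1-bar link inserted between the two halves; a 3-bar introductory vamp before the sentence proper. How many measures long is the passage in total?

14 measures

Basic sentence: 2 + 2 + 4 = 8 bars.
8 (basic form) + 2 (extra statement) + 1 (link) + 3 (introduction) = 14.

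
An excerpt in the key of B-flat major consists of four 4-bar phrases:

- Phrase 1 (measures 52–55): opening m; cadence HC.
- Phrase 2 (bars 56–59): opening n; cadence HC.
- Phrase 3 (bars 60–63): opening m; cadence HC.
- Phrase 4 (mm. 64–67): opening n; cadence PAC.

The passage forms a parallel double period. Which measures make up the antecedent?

In a double period the first pair of phrases (ending half cadence) is the large antecedent and the second pair (ending perfect authentic cadence) is the large consequent; the antecedent is measures 52–59.

measures 52–59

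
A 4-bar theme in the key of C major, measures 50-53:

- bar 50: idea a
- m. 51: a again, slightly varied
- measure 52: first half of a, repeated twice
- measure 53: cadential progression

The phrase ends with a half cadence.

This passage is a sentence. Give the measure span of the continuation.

measures 52–53

After the presentation (measures 50-51), the continuation covers the fragmentation through the cadence: mm. 52–53.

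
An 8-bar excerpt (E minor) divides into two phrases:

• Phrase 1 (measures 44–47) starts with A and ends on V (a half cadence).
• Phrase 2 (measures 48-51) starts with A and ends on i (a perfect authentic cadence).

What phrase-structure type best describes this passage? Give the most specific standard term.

Phrase 1 ends with a half cadence (weaker) and phrase 2 with a perfect authentic cadence (stronger): antecedent + consequent = a period.
The two phrases open with the same material (A / A), so the period is parallel.

parallel period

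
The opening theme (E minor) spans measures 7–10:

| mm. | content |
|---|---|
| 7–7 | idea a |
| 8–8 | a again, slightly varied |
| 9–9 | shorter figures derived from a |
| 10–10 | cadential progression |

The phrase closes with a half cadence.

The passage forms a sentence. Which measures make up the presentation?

measures 7–8

The presentation of a sentence is the basic idea (m. 7) plus its repetition (m. 8); the presentation is therefore mm. 7–8.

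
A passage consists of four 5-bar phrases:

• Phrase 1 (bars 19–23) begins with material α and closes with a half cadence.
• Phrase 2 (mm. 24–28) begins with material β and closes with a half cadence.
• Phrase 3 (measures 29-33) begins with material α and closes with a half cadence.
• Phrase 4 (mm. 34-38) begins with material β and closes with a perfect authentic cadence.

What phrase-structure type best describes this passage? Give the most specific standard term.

parallel double period

Four phrases in two halves: the first half (mm. 19–28) ends with a half cadence, the second (measures 29–38) with a perfect authentic cadence — a large antecedent–consequent pair, i.e. a double period.
Phrase 3 begins with the same material as phrase 1, making it parallel.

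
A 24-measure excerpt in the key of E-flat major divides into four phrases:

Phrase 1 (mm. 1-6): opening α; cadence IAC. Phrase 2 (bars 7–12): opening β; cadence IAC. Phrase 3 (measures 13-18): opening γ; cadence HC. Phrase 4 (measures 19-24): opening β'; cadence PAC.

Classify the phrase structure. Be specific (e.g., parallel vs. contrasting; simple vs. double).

Four phrases in two halves: the first half (bars 1–12) ends with an imperfect authentic cadence, the second (mm. 13-24) with a perfect authentic cadence — a large antecedent–consequent pair, i.e. a double period.
Phrase 3 begins with different material from phrase 1, making it contrasting.

contrasting double period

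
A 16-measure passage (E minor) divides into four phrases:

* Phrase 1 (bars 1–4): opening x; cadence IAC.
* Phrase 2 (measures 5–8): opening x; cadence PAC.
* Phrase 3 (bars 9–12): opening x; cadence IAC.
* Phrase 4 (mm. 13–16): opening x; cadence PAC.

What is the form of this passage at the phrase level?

repeated period

The cadence pattern IAC–PAC–IAC–PAC is weak–strong twice, and phrases 3–4 restate phrases 1–2: a period heard twice, not a double period (which would end weakly at phrase 2).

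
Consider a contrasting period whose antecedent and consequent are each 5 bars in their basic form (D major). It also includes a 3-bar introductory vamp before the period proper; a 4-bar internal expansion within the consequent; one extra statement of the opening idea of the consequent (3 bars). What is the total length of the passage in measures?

Basic contrasting period: 5 + 5 = 10 bars.
10 (basic form) + 3 (introduction) + 4 (internal expansion) + 3 (extra statement) = 20.

20 measures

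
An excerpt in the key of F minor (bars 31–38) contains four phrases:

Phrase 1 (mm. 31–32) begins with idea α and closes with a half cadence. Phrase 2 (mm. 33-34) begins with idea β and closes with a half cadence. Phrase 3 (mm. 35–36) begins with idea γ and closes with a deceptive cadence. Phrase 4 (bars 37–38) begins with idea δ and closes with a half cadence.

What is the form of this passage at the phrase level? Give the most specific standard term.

Phrase 4 ends with a half cadence, no stronger than phrase 2's half cadence, so the four phrases do not form a double period; nor do phrases 3–4 duplicate 1–2, so it is not a repeated period. With no phrase reaching a conclusive cadence, the passage is a phrase group.

phrase group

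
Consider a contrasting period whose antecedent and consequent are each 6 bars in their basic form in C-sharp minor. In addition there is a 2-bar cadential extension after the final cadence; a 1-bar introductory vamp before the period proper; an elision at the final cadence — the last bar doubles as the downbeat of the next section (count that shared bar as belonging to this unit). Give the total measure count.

Basic contrasting period: 6 + 6 = 12 bars.
12 (basic form) + 2 (cadential extension) + 1 (introduction) = 15.
The elision shares a bar with the next section but does not change this unit's count.

15 measures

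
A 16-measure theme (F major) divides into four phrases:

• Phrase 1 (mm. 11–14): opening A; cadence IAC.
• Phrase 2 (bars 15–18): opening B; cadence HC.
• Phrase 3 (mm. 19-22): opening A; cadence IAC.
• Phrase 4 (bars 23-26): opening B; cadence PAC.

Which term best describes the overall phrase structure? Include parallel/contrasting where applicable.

Four phrases in two halves: the first half (mm. 11-18) ends with a half cadence, the second (measures 19-26) with a perfect authentic cadence — a large antecedent–consequent pair, i.e. a double period.
Phrase 3 begins with the same material as phrase 1, making it parallel.

parallel double period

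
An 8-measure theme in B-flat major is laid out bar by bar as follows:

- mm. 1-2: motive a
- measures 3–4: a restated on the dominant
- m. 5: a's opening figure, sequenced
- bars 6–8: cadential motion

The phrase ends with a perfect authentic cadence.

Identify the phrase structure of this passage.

Basic idea (bars 1-2) + its repetition (mm. 3–4) form the presentation; fragmentation and cadence (bars 5-8) form the continuation — the 8-bar whole is a sentence.

sentence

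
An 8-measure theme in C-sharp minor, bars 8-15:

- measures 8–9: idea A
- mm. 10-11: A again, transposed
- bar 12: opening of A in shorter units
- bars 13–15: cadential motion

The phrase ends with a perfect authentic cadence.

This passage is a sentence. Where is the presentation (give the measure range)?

The presentation of a sentence is the basic idea (mm. 8–9) plus its repetition (mm. 10–11); the presentation is therefore measures 8-11.

measures 8–11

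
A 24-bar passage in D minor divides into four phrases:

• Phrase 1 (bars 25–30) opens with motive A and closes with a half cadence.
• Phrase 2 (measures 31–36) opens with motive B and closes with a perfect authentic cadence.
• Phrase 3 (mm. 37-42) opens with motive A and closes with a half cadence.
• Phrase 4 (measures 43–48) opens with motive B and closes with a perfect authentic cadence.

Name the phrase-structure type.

repeated period

The cadence pattern HC–PAC–HC–PAC is weak–strong twice, and phrases 3–4 restate phrases 1–2: a period heard twice, not a double period (which would end weakly at phrase 2).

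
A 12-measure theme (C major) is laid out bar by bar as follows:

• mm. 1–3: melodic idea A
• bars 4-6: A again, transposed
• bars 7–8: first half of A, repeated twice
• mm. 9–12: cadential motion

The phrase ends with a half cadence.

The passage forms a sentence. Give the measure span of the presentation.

measures 1–6

The presentation of a sentence is the basic idea (mm. 1–3) plus its repetition (mm. 4-6); the presentation is therefore bars 1–6.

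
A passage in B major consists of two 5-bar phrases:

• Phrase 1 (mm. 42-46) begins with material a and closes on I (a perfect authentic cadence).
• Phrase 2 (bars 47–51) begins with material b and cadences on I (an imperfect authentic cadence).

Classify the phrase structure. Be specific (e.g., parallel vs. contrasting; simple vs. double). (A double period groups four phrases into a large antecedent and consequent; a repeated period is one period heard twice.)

The second phrase closes with an imperfect authentic cadence, which is not stronger than the first phrase's perfect authentic cadence; without a weak→strong cadential pair there is no antecedent–consequent relationship, so this is a phrase group rather than a period.

phrase group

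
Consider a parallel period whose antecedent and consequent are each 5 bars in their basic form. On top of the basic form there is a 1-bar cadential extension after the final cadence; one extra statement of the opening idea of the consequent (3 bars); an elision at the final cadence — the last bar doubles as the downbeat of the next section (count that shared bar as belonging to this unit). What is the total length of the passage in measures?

14 measures

Basic parallel period: 5 + 5 = 10 bars.
10 (basic form) + 1 (cadential extension) + 3 (extra statement) = 14.
The elision shares a bar with the next section but does not change this unit's count.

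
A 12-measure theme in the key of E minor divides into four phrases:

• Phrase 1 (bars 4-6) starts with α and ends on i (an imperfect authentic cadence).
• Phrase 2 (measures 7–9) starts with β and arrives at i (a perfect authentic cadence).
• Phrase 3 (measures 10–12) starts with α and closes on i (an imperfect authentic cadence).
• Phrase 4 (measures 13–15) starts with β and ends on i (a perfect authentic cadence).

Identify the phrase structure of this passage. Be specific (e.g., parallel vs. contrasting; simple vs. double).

The cadence pattern IAC–PAC–IAC–PAC is weak–strong twice, and phrases 3–4 restate phrases 1–2: a period heard twice, not a double period (which would end weakly at phrase 2).

repeated period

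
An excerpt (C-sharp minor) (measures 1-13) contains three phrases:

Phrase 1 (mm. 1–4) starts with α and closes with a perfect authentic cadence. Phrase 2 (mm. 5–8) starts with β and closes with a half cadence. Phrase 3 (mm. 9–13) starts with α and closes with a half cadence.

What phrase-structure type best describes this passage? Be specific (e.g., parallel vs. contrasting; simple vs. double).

The final phrase closes with a half cadence, which is not stronger than the preceding half cadence; the 3 phrases lack an overall antecedent–consequent design and so form a phrase group.

phrase group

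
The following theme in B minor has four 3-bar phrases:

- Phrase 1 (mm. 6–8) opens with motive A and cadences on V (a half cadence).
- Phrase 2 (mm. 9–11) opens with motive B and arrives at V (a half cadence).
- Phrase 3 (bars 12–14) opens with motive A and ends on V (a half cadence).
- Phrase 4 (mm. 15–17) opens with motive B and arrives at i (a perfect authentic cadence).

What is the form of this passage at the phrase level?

parallel double period

Four phrases in two halves: the first half (mm. 6–11) ends with a half cadence, the second (mm. 12–17) with a perfect authentic cadence — a large antecedent–consequent pair, i.e. a double period.
Phrase 3 begins with the same material as phrase 1, making it parallel.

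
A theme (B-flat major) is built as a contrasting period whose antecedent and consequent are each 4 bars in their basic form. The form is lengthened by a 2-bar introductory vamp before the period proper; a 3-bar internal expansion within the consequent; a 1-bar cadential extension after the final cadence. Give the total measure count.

14 measures

Basic contrasting period: 4 + 4 = 8 bars.
8 (basic form) + 2 (introduction) + 3 (internal expansion) + 1 (cadential extension) = 14.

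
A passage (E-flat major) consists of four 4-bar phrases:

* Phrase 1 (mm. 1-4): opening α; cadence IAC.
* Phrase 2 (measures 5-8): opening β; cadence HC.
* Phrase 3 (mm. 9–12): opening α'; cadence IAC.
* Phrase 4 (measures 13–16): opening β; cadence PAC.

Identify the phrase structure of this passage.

parallel double period

Four phrases in two halves: the first half (bars 1-8) ends with a half cadence, the second (measures 9–16) with a perfect authentic cadence — a large antecedent–consequent pair, i.e. a double period.
Phrase 3 begins with the same material as phrase 1, making it parallel.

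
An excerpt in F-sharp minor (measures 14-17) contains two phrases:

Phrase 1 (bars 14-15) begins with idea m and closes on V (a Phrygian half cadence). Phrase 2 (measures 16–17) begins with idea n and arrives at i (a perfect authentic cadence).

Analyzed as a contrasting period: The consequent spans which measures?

measures 16–17

The antecedent is the phrase ending with the weaker cadence (Phrygian half cadence, phrase 1) and the consequent the one ending more conclusively (perfect authentic cadence, phrase 2); the consequent is measures 16–17.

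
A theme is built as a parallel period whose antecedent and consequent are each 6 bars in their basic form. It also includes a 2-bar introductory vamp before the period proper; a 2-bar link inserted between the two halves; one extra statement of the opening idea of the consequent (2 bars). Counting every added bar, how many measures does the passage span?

Basic parallel period: 6 + 6 = 12 bars.
12 (basic form) + 2 (introduction) + 2 (link) + 2 (extra statement) = 18.

18 measures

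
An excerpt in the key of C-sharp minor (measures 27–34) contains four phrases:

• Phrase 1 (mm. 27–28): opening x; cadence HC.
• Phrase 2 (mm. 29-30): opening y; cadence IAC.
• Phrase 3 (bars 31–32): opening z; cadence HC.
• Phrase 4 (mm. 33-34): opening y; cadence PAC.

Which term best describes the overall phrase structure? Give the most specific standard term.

Four phrases in two halves: the first half (bars 27–30) ends with an imperfect authentic cadence, the second (measures 31–34) with a perfect authentic cadence — a large antecedent–consequent pair, i.e. a double period.
Phrase 3 begins with different material from phrase 1, making it contrasting.

contrasting double period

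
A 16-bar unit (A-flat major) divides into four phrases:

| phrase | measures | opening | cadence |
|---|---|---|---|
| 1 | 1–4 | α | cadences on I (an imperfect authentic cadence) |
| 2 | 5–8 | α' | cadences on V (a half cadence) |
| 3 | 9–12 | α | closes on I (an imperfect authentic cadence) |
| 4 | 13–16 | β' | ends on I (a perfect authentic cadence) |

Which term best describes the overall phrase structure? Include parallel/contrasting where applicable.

Four phrases in two halves: the first half (measures 1-8) ends with a half cadence, the second (measures 9–16) with a perfect authentic cadence — a large antecedent–consequent pair, i.e. a double period.
Phrase 3 begins with the same material as phrase 1, making it parallel.

parallel double period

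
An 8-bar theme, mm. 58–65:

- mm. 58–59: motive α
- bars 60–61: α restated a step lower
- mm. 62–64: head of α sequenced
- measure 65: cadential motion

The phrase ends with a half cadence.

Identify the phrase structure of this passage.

Basic idea (measures 58–59) + its repetition (measures 60–61) form the presentation; fragmentation and cadence (measures 62–65) form the continuation — the 8-bar whole is a sentence.

sentence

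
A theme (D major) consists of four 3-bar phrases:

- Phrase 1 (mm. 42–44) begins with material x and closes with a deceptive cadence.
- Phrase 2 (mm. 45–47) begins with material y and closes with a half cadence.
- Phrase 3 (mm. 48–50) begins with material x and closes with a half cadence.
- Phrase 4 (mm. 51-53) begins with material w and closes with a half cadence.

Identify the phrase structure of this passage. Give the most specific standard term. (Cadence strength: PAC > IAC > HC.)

phrase group

Phrase 4 ends with a half cadence, no stronger than phrase 2's half cadence, so the four phrases do not form a double period; nor do phrases 3–4 duplicate 1–2, so it is not a repeated period. With no phrase reaching a conclusive cadence, the passage is a phrase group.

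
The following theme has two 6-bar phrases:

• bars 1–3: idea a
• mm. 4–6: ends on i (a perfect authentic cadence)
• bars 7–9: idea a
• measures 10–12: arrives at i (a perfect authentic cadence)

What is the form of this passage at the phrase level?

repeated phrase

Both phrases have the same opening (a) and the same cadence (perfect authentic cadence): the second is a restatement, not a consequent, so this is a repeated phrase rather than a period.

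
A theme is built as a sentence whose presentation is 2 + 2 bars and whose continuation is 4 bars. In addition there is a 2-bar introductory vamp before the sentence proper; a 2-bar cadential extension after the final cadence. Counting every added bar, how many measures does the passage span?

12 measures

Basic sentence: 2 + 2 + 4 = 8 bars.
8 (basic form) + 2 (introduction) + 2 (cadential extension) = 12.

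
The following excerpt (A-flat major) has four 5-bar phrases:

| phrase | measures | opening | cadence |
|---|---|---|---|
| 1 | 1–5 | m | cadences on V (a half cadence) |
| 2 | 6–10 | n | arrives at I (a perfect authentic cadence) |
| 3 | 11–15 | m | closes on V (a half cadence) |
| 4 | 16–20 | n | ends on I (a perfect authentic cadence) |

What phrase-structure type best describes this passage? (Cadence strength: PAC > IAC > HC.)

repeated period

The cadence pattern HC–PAC–HC–PAC is weak–strong twice, and phrases 3–4 restate phrases 1–2: a period heard twice, not a double period (which would end weakly at phrase 2).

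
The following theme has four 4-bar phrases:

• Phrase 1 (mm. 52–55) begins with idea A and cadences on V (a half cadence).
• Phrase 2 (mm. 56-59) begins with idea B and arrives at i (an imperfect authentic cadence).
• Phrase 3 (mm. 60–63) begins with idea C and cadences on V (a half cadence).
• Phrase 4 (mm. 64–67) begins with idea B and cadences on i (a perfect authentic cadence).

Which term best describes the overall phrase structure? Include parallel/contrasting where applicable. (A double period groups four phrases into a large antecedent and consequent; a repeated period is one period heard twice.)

Four phrases in two halves: the first half (measures 52–59) ends with an imperfect authentic cadence, the second (measures 60–67) with a perfect authentic cadence — a large antecedent–consequent pair, i.e. a double period.
Phrase 3 begins with different material from phrase 1, making it contrasting.

contrasting double period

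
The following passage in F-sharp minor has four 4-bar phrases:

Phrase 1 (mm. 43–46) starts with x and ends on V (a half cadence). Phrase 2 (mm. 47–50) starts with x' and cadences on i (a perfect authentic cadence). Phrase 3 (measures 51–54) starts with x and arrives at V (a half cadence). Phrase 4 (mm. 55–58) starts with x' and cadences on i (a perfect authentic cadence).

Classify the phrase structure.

repeated period

The cadence pattern HC–PAC–HC–PAC is weak–strong twice, and phrases 3–4 restate phrases 1–2: a period heard twice, not a double period (which would end weakly at phrase 2).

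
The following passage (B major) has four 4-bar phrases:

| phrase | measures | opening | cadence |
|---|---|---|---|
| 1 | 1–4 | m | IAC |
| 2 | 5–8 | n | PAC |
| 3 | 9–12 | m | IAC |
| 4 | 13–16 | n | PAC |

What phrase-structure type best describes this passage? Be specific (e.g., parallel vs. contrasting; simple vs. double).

The cadence pattern IAC–PAC–IAC–PAC is weak–strong twice, and phrases 3–4 restate phrases 1–2: a period heard twice, not a double period (which would end weakly at phrase 2).

repeated period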